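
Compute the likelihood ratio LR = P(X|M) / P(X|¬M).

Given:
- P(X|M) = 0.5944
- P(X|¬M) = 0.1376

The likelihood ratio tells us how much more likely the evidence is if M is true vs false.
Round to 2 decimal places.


Likelihood Ratio (LR) = P(X|M) / P(X|¬M)

LR = 0.5944 / 0.1376
   = 4.32

The evidence is 4.32 times more likely if M is true than if M is false.
Since LR > 1, the evidence supports M over ¬M.


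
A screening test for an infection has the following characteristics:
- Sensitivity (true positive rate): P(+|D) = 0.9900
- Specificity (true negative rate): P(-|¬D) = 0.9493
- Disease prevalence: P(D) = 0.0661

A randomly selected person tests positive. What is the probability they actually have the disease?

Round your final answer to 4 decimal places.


Let D = has disease, + = positive test

Given:
- P(D) = 0.0661 (prevalence)
- P(+|D) = 0.9900 (sensitivity)
- P(-|¬D) = 0.9493 (specificity)
- P(+|¬D) = 0.0507 (false positive rate = 1 - specificity)

Step 1: Find P(+)
P(+) = P(+|D)P(D) + P(+|¬D)P(¬D)
     = 0.9900 × 0.0661 + 0.0507 × 0.9339
     = 0.06543900 + 0.04734873
     = 0.11278773

Step 2: Apply Bayes' theorem for P(D|+)
P(D|+) = P(+|D)P(D) / P(+)
       = 0.06543900 / 0.11278773
       = 0.5802


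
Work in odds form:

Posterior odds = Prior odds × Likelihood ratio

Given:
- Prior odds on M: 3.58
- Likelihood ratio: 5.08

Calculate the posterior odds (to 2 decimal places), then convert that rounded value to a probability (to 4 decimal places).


Step 1: Calculate posterior odds
Posterior odds = Prior odds × LR
               = 3.58 × 5.08
               = 18.19

Step 2: Convert to probability
P(M|E) = Posterior odds / (1 + Posterior odds)
       = 18.19 / (1 + 18.19)
       = 18.19 / 19.19
       = 0.9479

The evidence increased P(M) from 0.7817 to 0.9479.


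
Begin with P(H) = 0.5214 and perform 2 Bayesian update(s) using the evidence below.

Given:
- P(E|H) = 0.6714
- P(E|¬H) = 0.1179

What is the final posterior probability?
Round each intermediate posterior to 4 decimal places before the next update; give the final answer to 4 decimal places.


Sequential Bayesian updating:

Initial prior: P(H) = 0.5214

Update 1:
  P(E) = 0.6714 × 0.5214 + 0.1179 × 0.4786 = 0.35006796 + 0.05642694 = 0.40649490
  P(H|E) = 0.35006796 / 0.40649490 = 0.8612

Update 2:
  P(E) = 0.6714 × 0.8612 + 0.1179 × 0.1388 = 0.57820968 + 0.01636452 = 0.59457420
  P(H|E) = 0.57820968 / 0.59457420 = 0.9725

Final posterior: 0.9725


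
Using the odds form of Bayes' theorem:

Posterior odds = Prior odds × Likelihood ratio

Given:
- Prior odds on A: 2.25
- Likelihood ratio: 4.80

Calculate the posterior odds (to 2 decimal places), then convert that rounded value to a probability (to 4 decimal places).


Step 1: Calculate posterior odds
Posterior odds = Prior odds × LR
               = 2.25 × 4.80
               = 10.80

Step 2: Convert to probability
P(A|E) = Posterior odds / (1 + Posterior odds)
       = 10.80 / (1 + 10.80)
       = 10.80 / 11.80
       = 0.9153

The evidence increased P(A) from 0.6923 to 0.9153.


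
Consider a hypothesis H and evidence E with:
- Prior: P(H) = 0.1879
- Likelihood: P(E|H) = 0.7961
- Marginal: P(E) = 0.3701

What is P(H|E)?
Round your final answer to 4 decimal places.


Using Bayes' theorem:

P(H|E) = P(E|H) × P(H) / P(E)
       = 0.7961 × 0.1879 / 0.3701
       = 0.14958719 / 0.3701
       = 0.4042

The evidence strengthens our belief in H.
Prior: 0.1879 → Posterior: 0.4042


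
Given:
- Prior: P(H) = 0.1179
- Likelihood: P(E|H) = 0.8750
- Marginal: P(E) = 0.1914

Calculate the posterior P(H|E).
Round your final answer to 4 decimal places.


Using Bayes' theorem:

P(H|E) = P(E|H) × P(H) / P(E)
       = 0.8750 × 0.1179 / 0.1914
       = 0.10316250 / 0.1914
       = 0.5390

The evidence strengthens our belief in H.
Prior: 0.1179 → Posterior: 0.5390


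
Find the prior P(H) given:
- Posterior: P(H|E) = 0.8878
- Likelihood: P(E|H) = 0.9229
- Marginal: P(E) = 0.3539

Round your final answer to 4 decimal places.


From Bayes' theorem: P(H|E) = P(E|H) × P(H) / P(E)

Rearranging for P(H):
P(H) = P(H|E) × P(E) / P(E|H)
     = 0.8878 × 0.3539 / 0.9229
     = 0.31419242 / 0.9229
     = 0.3404


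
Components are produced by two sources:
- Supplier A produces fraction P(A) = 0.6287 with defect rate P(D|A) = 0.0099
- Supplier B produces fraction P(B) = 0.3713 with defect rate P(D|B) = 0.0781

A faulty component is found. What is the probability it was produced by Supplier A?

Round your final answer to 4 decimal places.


Let A = from Supplier A, D = faulty

Given:
- P(A) = 0.6287, P(B) = 0.3713
- P(D|A) = 0.0099, P(D|B) = 0.0781

Step 1: Find P(D)
P(D) = P(D|A)P(A) + P(D|B)P(B)
     = 0.0099 × 0.6287 + 0.0781 × 0.3713
     = 0.00622413 + 0.02899853
     = 0.03522266

Step 2: Apply Bayes' theorem
P(A|D) = P(D|A)P(A) / P(D)
       = 0.00622413 / 0.03522266
       = 0.1767


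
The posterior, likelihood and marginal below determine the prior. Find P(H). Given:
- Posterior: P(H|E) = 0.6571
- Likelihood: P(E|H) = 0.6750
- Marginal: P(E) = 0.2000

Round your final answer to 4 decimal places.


From Bayes' theorem: P(H|E) = P(E|H) × P(H) / P(E)

Rearranging for P(H):
P(H) = P(H|E) × P(E) / P(E|H)
     = 0.6571 × 0.2000 / 0.6750
     = 0.13142000 / 0.6750
     = 0.1947


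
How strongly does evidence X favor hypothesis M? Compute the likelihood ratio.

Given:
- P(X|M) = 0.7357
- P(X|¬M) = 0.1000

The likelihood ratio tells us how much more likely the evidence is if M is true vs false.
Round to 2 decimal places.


Likelihood Ratio (LR) = P(X|M) / P(X|¬M)

LR = 0.7357 / 0.1000
   = 7.36

The evidence is 7.36 times more likely if M is true than if M is false.
LR > 1, so observing X raises the odds in favor of M.


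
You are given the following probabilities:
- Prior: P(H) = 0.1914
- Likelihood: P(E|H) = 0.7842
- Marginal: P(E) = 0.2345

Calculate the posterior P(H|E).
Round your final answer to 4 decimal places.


Using Bayes' theorem:

P(H|E) = P(E|H) × P(H) / P(E)
       = 0.7842 × 0.1914 / 0.2345
       = 0.15009588 / 0.2345
       = 0.6401

The evidence strengthens our belief in H.
Prior: 0.1914 → Posterior: 0.6401


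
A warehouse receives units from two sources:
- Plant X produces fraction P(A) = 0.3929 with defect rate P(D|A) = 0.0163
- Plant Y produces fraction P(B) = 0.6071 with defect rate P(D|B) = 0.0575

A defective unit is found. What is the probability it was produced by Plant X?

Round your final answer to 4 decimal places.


Let A = from Plant X, D = defective

Given:
- P(A) = 0.3929, P(B) = 0.6071
- P(D|A) = 0.0163, P(D|B) = 0.0575

Step 1: Find P(D)
P(D) = P(D|A)P(A) + P(D|B)P(B)
     = 0.0163 × 0.3929 + 0.0575 × 0.6071
     = 0.00640427 + 0.03490825
     = 0.04131252

Step 2: Apply Bayes' theorem
P(A|D) = P(D|A)P(A) / P(D)
       = 0.00640427 / 0.04131252
       = 0.1550


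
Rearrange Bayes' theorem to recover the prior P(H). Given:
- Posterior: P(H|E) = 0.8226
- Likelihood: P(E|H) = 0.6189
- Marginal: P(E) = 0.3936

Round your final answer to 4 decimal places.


From Bayes' theorem: P(H|E) = P(E|H) × P(H) / P(E)

Rearranging for P(H):
P(H) = P(H|E) × P(E) / P(E|H)
     = 0.8226 × 0.3936 / 0.6189
     = 0.32377536 / 0.6189
     = 0.5231


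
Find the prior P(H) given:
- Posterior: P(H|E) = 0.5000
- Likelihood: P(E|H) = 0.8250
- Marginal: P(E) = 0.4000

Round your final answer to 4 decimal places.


From Bayes' theorem: P(H|E) = P(E|H) × P(H) / P(E)

Rearranging for P(H):
P(H) = P(H|E) × P(E) / P(E|H)
     = 0.5000 × 0.4000 / 0.8250
     = 0.20000000 / 0.8250
     = 0.2424


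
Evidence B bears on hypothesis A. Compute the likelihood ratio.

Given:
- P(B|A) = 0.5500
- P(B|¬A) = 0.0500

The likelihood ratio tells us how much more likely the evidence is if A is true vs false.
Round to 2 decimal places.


Likelihood Ratio (LR) = P(B|A) / P(B|¬A)

LR = 0.5500 / 0.0500
   = 11.00

The evidence is 11.00 times more likely if A is true than if A is false.
Because LR exceeds 1, B is evidence for A.


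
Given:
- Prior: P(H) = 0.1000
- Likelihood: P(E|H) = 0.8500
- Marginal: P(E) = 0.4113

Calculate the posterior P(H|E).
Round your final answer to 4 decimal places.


Using Bayes' theorem:

P(H|E) = P(E|H) × P(H) / P(E)
       = 0.8500 × 0.1000 / 0.4113
       = 0.08500000 / 0.4113
       = 0.2067

The evidence strengthens our belief in H.
Prior: 0.1000 → Posterior: 0.2067


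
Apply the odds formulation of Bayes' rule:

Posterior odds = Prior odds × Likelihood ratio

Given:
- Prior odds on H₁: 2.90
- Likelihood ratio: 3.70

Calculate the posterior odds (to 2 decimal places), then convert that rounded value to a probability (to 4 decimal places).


Step 1: Calculate posterior odds
Posterior odds = Prior odds × LR
               = 2.90 × 3.70
               = 10.73

Step 2: Convert to probability
P(H₁|E) = Posterior odds / (1 + Posterior odds)
       = 10.73 / (1 + 10.73)
       = 10.73 / 11.73
       = 0.9147

The evidence increased P(H₁) from 0.7436 to 0.9147.


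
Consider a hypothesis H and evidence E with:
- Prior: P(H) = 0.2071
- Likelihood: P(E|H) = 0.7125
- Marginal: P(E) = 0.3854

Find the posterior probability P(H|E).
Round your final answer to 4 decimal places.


Using Bayes' theorem:

P(H|E) = P(E|H) × P(H) / P(E)
       = 0.7125 × 0.2071 / 0.3854
       = 0.14755875 / 0.3854
       = 0.3829

The evidence strengthens our belief in H.
Prior: 0.2071 → Posterior: 0.3829


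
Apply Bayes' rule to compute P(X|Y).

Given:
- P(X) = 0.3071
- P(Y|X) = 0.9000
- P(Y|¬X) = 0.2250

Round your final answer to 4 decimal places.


Bayes' theorem: P(X|Y) = P(Y|X) × P(X) / P(Y)

Step 1: Calculate P(Y) using law of total probability
P(Y) = P(Y|X)P(X) + P(Y|¬X)P(¬X)
     = 0.9000 × 0.3071 + 0.2250 × 0.6929
     = 0.27639000 + 0.15590250
     = 0.43229250

Step 2: Apply Bayes' theorem
P(X|Y) = P(Y|X) × P(X) / P(Y)
       = 0.27639000 / 0.43229250
       = 0.6394


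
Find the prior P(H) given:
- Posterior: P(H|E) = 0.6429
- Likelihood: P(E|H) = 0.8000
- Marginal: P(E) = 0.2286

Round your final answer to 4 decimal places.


From Bayes' theorem: P(H|E) = P(E|H) × P(H) / P(E)

Rearranging for P(H):
P(H) = P(H|E) × P(E) / P(E|H)
     = 0.6429 × 0.2286 / 0.8000
     = 0.14696694 / 0.8000
     = 0.1837


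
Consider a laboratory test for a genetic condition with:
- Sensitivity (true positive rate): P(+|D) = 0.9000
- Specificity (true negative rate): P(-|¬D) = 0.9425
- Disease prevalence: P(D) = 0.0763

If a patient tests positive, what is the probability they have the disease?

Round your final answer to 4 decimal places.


Let D = has disease, + = positive test

Given:
- P(D) = 0.0763 (prevalence)
- P(+|D) = 0.9000 (sensitivity)
- P(-|¬D) = 0.9425 (specificity)
- P(+|¬D) = 0.0575 (false positive rate = 1 - specificity)

Step 1: Find P(+)
P(+) = P(+|D)P(D) + P(+|¬D)P(¬D)
     = 0.9000 × 0.0763 + 0.0575 × 0.9237
     = 0.06867000 + 0.05311275
     = 0.12178275

Step 2: Apply Bayes' theorem for P(D|+)
P(D|+) = P(+|D)P(D) / P(+)
       = 0.06867000 / 0.12178275
       = 0.5639


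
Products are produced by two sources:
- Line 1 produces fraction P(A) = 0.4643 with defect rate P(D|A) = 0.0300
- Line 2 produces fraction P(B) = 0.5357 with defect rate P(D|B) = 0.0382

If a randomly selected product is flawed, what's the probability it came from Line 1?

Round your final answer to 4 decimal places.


Let A = from Line 1, D = flawed

Given:
- P(A) = 0.4643, P(B) = 0.5357
- P(D|A) = 0.0300, P(D|B) = 0.0382

Step 1: Find P(D)
P(D) = P(D|A)P(A) + P(D|B)P(B)
     = 0.0300 × 0.4643 + 0.0382 × 0.5357
     = 0.01392900 + 0.02046374
     = 0.03439274

Step 2: Apply Bayes' theorem
P(A|D) = P(D|A)P(A) / P(D)
       = 0.01392900 / 0.03439274
       = 0.4050


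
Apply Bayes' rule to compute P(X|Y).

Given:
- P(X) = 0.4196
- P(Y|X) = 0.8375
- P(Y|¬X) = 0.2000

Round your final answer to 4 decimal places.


Bayes' theorem: P(X|Y) = P(Y|X) × P(X) / P(Y)

Step 1: Calculate P(Y) using law of total probability
P(Y) = P(Y|X)P(X) + P(Y|¬X)P(¬X)
     = 0.8375 × 0.4196 + 0.2000 × 0.5804
     = 0.35141500 + 0.11608000
     = 0.46749500

Step 2: Apply Bayes' theorem
P(X|Y) = P(Y|X) × P(X) / P(Y)
       = 0.35141500 / 0.46749500
       = 0.7517


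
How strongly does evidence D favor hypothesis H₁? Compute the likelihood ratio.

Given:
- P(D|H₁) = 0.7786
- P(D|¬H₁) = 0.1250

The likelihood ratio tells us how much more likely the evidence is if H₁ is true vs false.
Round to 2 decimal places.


Likelihood Ratio (LR) = P(D|H₁) / P(D|¬H₁)

LR = 0.7786 / 0.1250
   = 6.23

The evidence is 6.23 times more likely if H₁ is true than if H₁ is false.
Since LR > 1, the evidence supports H₁ over ¬H₁.


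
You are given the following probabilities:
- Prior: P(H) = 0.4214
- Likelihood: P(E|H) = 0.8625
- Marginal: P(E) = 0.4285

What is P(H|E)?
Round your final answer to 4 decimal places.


Using Bayes' theorem:

P(H|E) = P(E|H) × P(H) / P(E)
       = 0.8625 × 0.4214 / 0.4285
       = 0.36345750 / 0.4285
       = 0.8482

The evidence strengthens our belief in H.
Prior: 0.4214 → Posterior: 0.8482


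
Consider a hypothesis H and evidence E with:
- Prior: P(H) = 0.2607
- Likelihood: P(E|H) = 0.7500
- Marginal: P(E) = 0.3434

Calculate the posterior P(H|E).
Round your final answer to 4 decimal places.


Using Bayes' theorem:

P(H|E) = P(E|H) × P(H) / P(E)
       = 0.7500 × 0.2607 / 0.3434
       = 0.19552500 / 0.3434
       = 0.5694

The evidence strengthens our belief in H.
Prior: 0.2607 → Posterior: 0.5694


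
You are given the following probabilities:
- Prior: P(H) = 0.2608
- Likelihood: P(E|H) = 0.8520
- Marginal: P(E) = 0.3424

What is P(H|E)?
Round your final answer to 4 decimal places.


Using Bayes' theorem:

P(H|E) = P(E|H) × P(H) / P(E)
       = 0.8520 × 0.2608 / 0.3424
       = 0.22220160 / 0.3424
       = 0.6490

The evidence strengthens our belief in H.
Prior: 0.2608 → Posterior: 0.6490


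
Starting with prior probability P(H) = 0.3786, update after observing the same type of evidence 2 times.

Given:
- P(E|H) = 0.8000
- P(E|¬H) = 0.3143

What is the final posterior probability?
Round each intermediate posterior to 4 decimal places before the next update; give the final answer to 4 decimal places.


Sequential Bayesian updating:

Initial prior: P(H) = 0.3786

Update 1:
  P(E) = 0.8000 × 0.3786 + 0.3143 × 0.6214 = 0.30288000 + 0.19530602 = 0.49818602
  P(H|E) = 0.30288000 / 0.49818602 = 0.6080

Update 2:
  P(E) = 0.8000 × 0.6080 + 0.3143 × 0.3920 = 0.48640000 + 0.12320560 = 0.60960560
  P(H|E) = 0.48640000 / 0.60960560 = 0.7979

Final posterior: 0.7979


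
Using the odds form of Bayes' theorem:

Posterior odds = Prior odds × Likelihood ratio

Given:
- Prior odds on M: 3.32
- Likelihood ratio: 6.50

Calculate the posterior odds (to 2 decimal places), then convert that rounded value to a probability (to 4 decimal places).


Step 1: Calculate posterior odds
Posterior odds = Prior odds × LR
               = 3.32 × 6.50
               = 21.58

Step 2: Convert to probability
P(M|E) = Posterior odds / (1 + Posterior odds)
       = 21.58 / (1 + 21.58)
       = 21.58 / 22.58
       = 0.9557

The evidence increased P(M) from 0.7685 to 0.9557.


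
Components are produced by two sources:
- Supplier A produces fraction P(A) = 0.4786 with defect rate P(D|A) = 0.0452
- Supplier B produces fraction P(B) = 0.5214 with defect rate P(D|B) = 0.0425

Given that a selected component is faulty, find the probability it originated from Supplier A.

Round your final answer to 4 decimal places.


Let A = from Supplier A, D = faulty

Given:
- P(A) = 0.4786, P(B) = 0.5214
- P(D|A) = 0.0452, P(D|B) = 0.0425

Step 1: Find P(D)
P(D) = P(D|A)P(A) + P(D|B)P(B)
     = 0.0452 × 0.4786 + 0.0425 × 0.5214
     = 0.02163272 + 0.02215950
     = 0.04379222

Step 2: Apply Bayes' theorem
P(A|D) = P(D|A)P(A) / P(D)
       = 0.02163272 / 0.04379222
       = 0.4940


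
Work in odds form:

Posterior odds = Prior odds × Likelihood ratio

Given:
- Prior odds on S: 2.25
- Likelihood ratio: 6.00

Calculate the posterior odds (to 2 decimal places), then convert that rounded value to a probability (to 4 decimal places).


Step 1: Calculate posterior odds
Posterior odds = Prior odds × LR
               = 2.25 × 6.00
               = 13.50

Step 2: Convert to probability
P(S|E) = Posterior odds / (1 + Posterior odds)
       = 13.50 / (1 + 13.50)
       = 13.50 / 14.50
       = 0.9310

The evidence increased P(S) from 0.6923 to 0.9310.


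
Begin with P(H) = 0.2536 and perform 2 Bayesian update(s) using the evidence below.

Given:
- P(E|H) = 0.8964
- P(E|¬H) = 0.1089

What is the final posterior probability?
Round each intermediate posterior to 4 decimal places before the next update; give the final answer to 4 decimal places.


Sequential Bayesian updating:

Initial prior: P(H) = 0.2536

Update 1:
  P(E) = 0.8964 × 0.2536 + 0.1089 × 0.7464 = 0.22732704 + 0.08128296 = 0.30861000
  P(H|E) = 0.22732704 / 0.30861000 = 0.7366

Update 2:
  P(E) = 0.8964 × 0.7366 + 0.1089 × 0.2634 = 0.66028824 + 0.02868426 = 0.68897250
  P(H|E) = 0.66028824 / 0.68897250 = 0.9584

Final posterior: 0.9584


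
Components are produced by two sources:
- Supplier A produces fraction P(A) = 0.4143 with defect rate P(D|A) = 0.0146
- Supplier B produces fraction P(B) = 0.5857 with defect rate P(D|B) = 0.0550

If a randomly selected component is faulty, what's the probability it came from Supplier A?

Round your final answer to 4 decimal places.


Let A = from Supplier A, D = faulty

Given:
- P(A) = 0.4143, P(B) = 0.5857
- P(D|A) = 0.0146, P(D|B) = 0.0550

Step 1: Find P(D)
P(D) = P(D|A)P(A) + P(D|B)P(B)
     = 0.0146 × 0.4143 + 0.0550 × 0.5857
     = 0.00604878 + 0.03221350
     = 0.03826228

Step 2: Apply Bayes' theorem
P(A|D) = P(D|A)P(A) / P(D)
       = 0.00604878 / 0.03826228
       = 0.1581


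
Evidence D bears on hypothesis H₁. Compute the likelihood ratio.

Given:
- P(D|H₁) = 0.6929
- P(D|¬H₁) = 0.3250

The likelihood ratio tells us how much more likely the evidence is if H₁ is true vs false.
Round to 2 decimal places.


Likelihood Ratio (LR) = P(D|H₁) / P(D|¬H₁)

LR = 0.6929 / 0.3250
   = 2.13

The evidence is 2.13 times more likely if H₁ is true than if H₁ is false.
LR > 1, so observing D raises the odds in favor of H₁.


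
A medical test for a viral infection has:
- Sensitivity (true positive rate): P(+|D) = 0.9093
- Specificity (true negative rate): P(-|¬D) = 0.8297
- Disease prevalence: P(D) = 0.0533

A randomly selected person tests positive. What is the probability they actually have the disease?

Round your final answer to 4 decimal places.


Let D = has disease, + = positive test

Given:
- P(D) = 0.0533 (prevalence)
- P(+|D) = 0.9093 (sensitivity)
- P(-|¬D) = 0.8297 (specificity)
- P(+|¬D) = 0.1703 (false positive rate = 1 - specificity)

Step 1: Find P(+)
P(+) = P(+|D)P(D) + P(+|¬D)P(¬D)
     = 0.9093 × 0.0533 + 0.1703 × 0.9467
     = 0.04846569 + 0.16122301
     = 0.20968870

Step 2: Apply Bayes' theorem for P(D|+)
P(D|+) = P(+|D)P(D) / P(+)
       = 0.04846569 / 0.20968870
       = 0.2311


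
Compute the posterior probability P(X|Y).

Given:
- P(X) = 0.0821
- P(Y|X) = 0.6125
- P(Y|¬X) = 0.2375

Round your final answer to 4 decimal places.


Bayes' theorem: P(X|Y) = P(Y|X) × P(X) / P(Y)

Step 1: Calculate P(Y) using law of total probability
P(Y) = P(Y|X)P(X) + P(Y|¬X)P(¬X)
     = 0.6125 × 0.0821 + 0.2375 × 0.9179
     = 0.05028625 + 0.21800125
     = 0.26828750

Step 2: Apply Bayes' theorem
P(X|Y) = P(Y|X) × P(X) / P(Y)
       = 0.05028625 / 0.26828750
       = 0.1874


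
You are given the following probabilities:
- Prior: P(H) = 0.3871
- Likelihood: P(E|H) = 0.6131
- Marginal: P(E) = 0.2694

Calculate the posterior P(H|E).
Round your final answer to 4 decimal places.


Using Bayes' theorem:

P(H|E) = P(E|H) × P(H) / P(E)
       = 0.6131 × 0.3871 / 0.2694
       = 0.23733101 / 0.2694
       = 0.8810

The evidence strengthens our belief in H.
Prior: 0.3871 → Posterior: 0.8810


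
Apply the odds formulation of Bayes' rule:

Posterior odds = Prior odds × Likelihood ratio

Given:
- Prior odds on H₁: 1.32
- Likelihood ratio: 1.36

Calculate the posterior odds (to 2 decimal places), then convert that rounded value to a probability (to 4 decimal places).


Step 1: Calculate posterior odds
Posterior odds = Prior odds × LR
               = 1.32 × 1.36
               = 1.80

Step 2: Convert to probability
P(H₁|E) = Posterior odds / (1 + Posterior odds)
       = 1.80 / (1 + 1.80)
       = 1.80 / 2.80
       = 0.6429

The evidence increased P(H₁) from 0.5690 to 0.6429.


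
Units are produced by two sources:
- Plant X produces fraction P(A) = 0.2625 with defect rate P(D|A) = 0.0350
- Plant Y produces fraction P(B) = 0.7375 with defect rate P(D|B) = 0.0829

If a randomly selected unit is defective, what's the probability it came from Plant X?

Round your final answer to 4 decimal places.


Let A = from Plant X, D = defective

Given:
- P(A) = 0.2625, P(B) = 0.7375
- P(D|A) = 0.0350, P(D|B) = 0.0829

Step 1: Find P(D)
P(D) = P(D|A)P(A) + P(D|B)P(B)
     = 0.0350 × 0.2625 + 0.0829 × 0.7375
     = 0.00918750 + 0.06113875
     = 0.07032625

Step 2: Apply Bayes' theorem
P(A|D) = P(D|A)P(A) / P(D)
       = 0.00918750 / 0.07032625
       = 0.1306


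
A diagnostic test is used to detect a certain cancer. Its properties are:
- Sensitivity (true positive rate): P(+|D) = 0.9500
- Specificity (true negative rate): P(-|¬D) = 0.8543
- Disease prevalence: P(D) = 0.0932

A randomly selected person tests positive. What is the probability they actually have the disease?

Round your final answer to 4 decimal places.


Let D = has disease, + = positive test

Given:
- P(D) = 0.0932 (prevalence)
- P(+|D) = 0.9500 (sensitivity)
- P(-|¬D) = 0.8543 (specificity)
- P(+|¬D) = 0.1457 (false positive rate = 1 - specificity)

Step 1: Find P(+)
P(+) = P(+|D)P(D) + P(+|¬D)P(¬D)
     = 0.9500 × 0.0932 + 0.1457 × 0.9068
     = 0.08854000 + 0.13212076
     = 0.22066076

Step 2: Apply Bayes' theorem for P(D|+)
P(D|+) = P(+|D)P(D) / P(+)
       = 0.08854000 / 0.22066076
       = 0.4012


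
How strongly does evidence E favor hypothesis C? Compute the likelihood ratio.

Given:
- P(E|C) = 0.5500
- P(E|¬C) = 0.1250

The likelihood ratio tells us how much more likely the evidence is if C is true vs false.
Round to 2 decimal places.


Likelihood Ratio (LR) = P(E|C) / P(E|¬C)

LR = 0.5500 / 0.1250
   = 4.40

The evidence is 4.40 times more likely if C is true than if C is false.
Since LR > 1, the evidence supports C over ¬C.


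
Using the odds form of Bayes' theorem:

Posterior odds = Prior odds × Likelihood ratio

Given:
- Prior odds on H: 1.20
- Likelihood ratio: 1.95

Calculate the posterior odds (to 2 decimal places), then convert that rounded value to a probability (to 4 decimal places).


Step 1: Calculate posterior odds
Posterior odds = Prior odds × LR
               = 1.20 × 1.95
               = 2.34

Step 2: Convert to probability
P(H|E) = Posterior odds / (1 + Posterior odds)
       = 2.34 / (1 + 2.34)
       = 2.34 / 3.34
       = 0.7006

The evidence increased P(H) from 0.5455 to 0.7006.


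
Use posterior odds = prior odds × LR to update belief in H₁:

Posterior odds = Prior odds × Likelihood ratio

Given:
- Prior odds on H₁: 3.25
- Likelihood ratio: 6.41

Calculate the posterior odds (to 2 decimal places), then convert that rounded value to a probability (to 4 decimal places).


Step 1: Calculate posterior odds
Posterior odds = Prior odds × LR
               = 3.25 × 6.41
               = 20.83

Step 2: Convert to probability
P(H₁|E) = Posterior odds / (1 + Posterior odds)
       = 20.83 / (1 + 20.83)
       = 20.83 / 21.83
       = 0.9542

The evidence increased P(H₁) from 0.7647 to 0.9542.


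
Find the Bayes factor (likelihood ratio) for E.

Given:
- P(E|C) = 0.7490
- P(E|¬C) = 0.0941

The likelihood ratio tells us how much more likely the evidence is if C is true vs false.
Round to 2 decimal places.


Likelihood Ratio (LR) = P(E|C) / P(E|¬C)

LR = 0.7490 / 0.0941
   = 7.96

The evidence is 7.96 times more likely if C is true than if C is false.
Because LR exceeds 1, E is evidence for C.


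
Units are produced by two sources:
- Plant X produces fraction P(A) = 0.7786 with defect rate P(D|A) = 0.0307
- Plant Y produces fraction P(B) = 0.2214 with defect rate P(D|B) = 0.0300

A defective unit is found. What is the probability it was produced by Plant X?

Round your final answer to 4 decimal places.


Let A = from Plant X, D = defective

Given:
- P(A) = 0.7786, P(B) = 0.2214
- P(D|A) = 0.0307, P(D|B) = 0.0300

Step 1: Find P(D)
P(D) = P(D|A)P(A) + P(D|B)P(B)
     = 0.0307 × 0.7786 + 0.0300 × 0.2214
     = 0.02390302 + 0.00664200
     = 0.03054502

Step 2: Apply Bayes' theorem
P(A|D) = P(D|A)P(A) / P(D)
       = 0.02390302 / 0.03054502
       = 0.7826


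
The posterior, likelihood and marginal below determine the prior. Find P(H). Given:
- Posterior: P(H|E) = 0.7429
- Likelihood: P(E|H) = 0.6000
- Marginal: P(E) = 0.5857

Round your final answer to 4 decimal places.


From Bayes' theorem: P(H|E) = P(E|H) × P(H) / P(E)

Rearranging for P(H):
P(H) = P(H|E) × P(E) / P(E|H)
     = 0.7429 × 0.5857 / 0.6000
     = 0.43511653 / 0.6000
     = 0.7252


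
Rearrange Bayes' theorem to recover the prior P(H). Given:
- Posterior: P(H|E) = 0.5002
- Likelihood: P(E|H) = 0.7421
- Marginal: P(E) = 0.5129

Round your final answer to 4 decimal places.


From Bayes' theorem: P(H|E) = P(E|H) × P(H) / P(E)

Rearranging for P(H):
P(H) = P(H|E) × P(E) / P(E|H)
     = 0.5002 × 0.5129 / 0.7421
     = 0.25655258 / 0.7421
     = 0.3457


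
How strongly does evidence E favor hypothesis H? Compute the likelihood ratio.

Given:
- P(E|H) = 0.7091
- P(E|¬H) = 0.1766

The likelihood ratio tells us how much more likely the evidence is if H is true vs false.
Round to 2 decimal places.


Likelihood Ratio (LR) = P(E|H) / P(E|¬H)

LR = 0.7091 / 0.1766
   = 4.02

The evidence is 4.02 times more likely if H is true than if H is false.
LR > 1, so observing E raises the odds in favor of H.


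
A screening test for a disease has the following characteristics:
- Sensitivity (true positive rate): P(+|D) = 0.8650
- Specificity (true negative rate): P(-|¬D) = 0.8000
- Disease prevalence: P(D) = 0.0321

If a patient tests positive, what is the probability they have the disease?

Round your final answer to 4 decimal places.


Let D = has disease, + = positive test

Given:
- P(D) = 0.0321 (prevalence)
- P(+|D) = 0.8650 (sensitivity)
- P(-|¬D) = 0.8000 (specificity)
- P(+|¬D) = 0.2000 (false positive rate = 1 - specificity)

Step 1: Find P(+)
P(+) = P(+|D)P(D) + P(+|¬D)P(¬D)
     = 0.8650 × 0.0321 + 0.2000 × 0.9679
     = 0.02776650 + 0.19358000
     = 0.22134650

Step 2: Apply Bayes' theorem for P(D|+)
P(D|+) = P(+|D)P(D) / P(+)
       = 0.02776650 / 0.22134650
       = 0.1254


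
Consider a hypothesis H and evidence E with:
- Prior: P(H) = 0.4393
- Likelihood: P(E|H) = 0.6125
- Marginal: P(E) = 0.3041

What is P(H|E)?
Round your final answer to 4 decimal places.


Using Bayes' theorem:

P(H|E) = P(E|H) × P(H) / P(E)
       = 0.6125 × 0.4393 / 0.3041
       = 0.26907125 / 0.3041
       = 0.8848

The evidence strengthens our belief in H.
Prior: 0.4393 → Posterior: 0.8848


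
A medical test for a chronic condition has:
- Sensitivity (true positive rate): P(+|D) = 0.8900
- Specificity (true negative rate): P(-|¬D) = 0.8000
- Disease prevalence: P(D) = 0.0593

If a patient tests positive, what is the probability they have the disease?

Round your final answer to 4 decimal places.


Let D = has disease, + = positive test

Given:
- P(D) = 0.0593 (prevalence)
- P(+|D) = 0.8900 (sensitivity)
- P(-|¬D) = 0.8000 (specificity)
- P(+|¬D) = 0.2000 (false positive rate = 1 - specificity)

Step 1: Find P(+)
P(+) = P(+|D)P(D) + P(+|¬D)P(¬D)
     = 0.8900 × 0.0593 + 0.2000 × 0.9407
     = 0.05277700 + 0.18814000
     = 0.24091700

Step 2: Apply Bayes' theorem for P(D|+)
P(D|+) = P(+|D)P(D) / P(+)
       = 0.05277700 / 0.24091700
       = 0.2191


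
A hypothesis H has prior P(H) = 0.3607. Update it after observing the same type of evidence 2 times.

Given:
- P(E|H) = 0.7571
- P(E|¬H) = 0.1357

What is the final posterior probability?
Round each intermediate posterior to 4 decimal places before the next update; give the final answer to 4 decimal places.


Sequential Bayesian updating:

Initial prior: P(H) = 0.3607

Update 1:
  P(E) = 0.7571 × 0.3607 + 0.1357 × 0.6393 = 0.27308597 + 0.08675301 = 0.35983898
  P(H|E) = 0.27308597 / 0.35983898 = 0.7589

Update 2:
  P(E) = 0.7571 × 0.7589 + 0.1357 × 0.2411 = 0.57456319 + 0.03271727 = 0.60728046
  P(H|E) = 0.57456319 / 0.60728046 = 0.9461

Final posterior: 0.9461


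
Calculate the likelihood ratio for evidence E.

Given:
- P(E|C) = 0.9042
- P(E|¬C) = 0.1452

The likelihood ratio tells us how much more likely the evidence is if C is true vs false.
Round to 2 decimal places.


Likelihood Ratio (LR) = P(E|C) / P(E|¬C)

LR = 0.9042 / 0.1452
   = 6.23

The evidence is 6.23 times more likely if C is true than if C is false.
Because LR exceeds 1, E is evidence for C.


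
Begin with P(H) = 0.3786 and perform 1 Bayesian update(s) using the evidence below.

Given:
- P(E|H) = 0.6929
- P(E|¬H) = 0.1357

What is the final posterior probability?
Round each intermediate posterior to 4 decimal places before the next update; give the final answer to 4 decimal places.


Sequential Bayesian updating:

Initial prior: P(H) = 0.3786

Update 1:
  P(E) = 0.6929 × 0.3786 + 0.1357 × 0.6214 = 0.26233194 + 0.08432398 = 0.34665592
  P(H|E) = 0.26233194 / 0.34665592 = 0.7568

Final posterior: 0.7568


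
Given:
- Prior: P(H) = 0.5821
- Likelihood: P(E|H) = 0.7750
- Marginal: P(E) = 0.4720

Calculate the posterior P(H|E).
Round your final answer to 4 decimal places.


Using Bayes' theorem:

P(H|E) = P(E|H) × P(H) / P(E)
       = 0.7750 × 0.5821 / 0.4720
       = 0.45112750 / 0.4720
       = 0.9558

The evidence strengthens our belief in H.
Prior: 0.5821 → Posterior: 0.9558


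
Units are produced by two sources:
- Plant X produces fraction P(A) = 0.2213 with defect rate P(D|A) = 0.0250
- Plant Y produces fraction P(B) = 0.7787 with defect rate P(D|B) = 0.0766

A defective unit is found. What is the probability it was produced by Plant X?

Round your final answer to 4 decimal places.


Let A = from Plant X, D = defective

Given:
- P(A) = 0.2213, P(B) = 0.7787
- P(D|A) = 0.0250, P(D|B) = 0.0766

Step 1: Find P(D)
P(D) = P(D|A)P(A) + P(D|B)P(B)
     = 0.0250 × 0.2213 + 0.0766 × 0.7787
     = 0.00553250 + 0.05964842
     = 0.06518092

Step 2: Apply Bayes' theorem
P(A|D) = P(D|A)P(A) / P(D)
       = 0.00553250 / 0.06518092
       = 0.0849


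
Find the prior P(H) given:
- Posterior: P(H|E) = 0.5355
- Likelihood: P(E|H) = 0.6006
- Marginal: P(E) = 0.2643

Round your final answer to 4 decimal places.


From Bayes' theorem: P(H|E) = P(E|H) × P(H) / P(E)

Rearranging for P(H):
P(H) = P(H|E) × P(E) / P(E|H)
     = 0.5355 × 0.2643 / 0.6006
     = 0.14153265 / 0.6006
     = 0.2357


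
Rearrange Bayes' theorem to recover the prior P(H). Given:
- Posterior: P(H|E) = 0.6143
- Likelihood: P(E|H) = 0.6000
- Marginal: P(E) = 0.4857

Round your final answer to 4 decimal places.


From Bayes' theorem: P(H|E) = P(E|H) × P(H) / P(E)

Rearranging for P(H):
P(H) = P(H|E) × P(E) / P(E|H)
     = 0.6143 × 0.4857 / 0.6000
     = 0.29836551 / 0.6000
     = 0.4973


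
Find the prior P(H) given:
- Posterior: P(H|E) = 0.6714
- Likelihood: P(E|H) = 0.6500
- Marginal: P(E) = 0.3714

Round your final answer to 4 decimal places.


From Bayes' theorem: P(H|E) = P(E|H) × P(H) / P(E)

Rearranging for P(H):
P(H) = P(H|E) × P(E) / P(E|H)
     = 0.6714 × 0.3714 / 0.6500
     = 0.24935796 / 0.6500
     = 0.3836


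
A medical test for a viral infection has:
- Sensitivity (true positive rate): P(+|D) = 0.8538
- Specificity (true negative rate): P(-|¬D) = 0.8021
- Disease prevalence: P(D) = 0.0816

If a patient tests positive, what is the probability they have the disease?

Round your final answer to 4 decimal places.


Let D = has disease, + = positive test

Given:
- P(D) = 0.0816 (prevalence)
- P(+|D) = 0.8538 (sensitivity)
- P(-|¬D) = 0.8021 (specificity)
- P(+|¬D) = 0.1979 (false positive rate = 1 - specificity)

Step 1: Find P(+)
P(+) = P(+|D)P(D) + P(+|¬D)P(¬D)
     = 0.8538 × 0.0816 + 0.1979 × 0.9184
     = 0.06967008 + 0.18175136
     = 0.25142144

Step 2: Apply Bayes' theorem for P(D|+)
P(D|+) = P(+|D)P(D) / P(+)
       = 0.06967008 / 0.25142144
       = 0.2771


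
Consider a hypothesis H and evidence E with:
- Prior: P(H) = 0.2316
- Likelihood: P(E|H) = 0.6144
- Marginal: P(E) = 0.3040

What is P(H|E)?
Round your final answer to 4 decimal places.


Using Bayes' theorem:

P(H|E) = P(E|H) × P(H) / P(E)
       = 0.6144 × 0.2316 / 0.3040
       = 0.14229504 / 0.3040
       = 0.4681

The evidence strengthens our belief in H.
Prior: 0.2316 → Posterior: 0.4681


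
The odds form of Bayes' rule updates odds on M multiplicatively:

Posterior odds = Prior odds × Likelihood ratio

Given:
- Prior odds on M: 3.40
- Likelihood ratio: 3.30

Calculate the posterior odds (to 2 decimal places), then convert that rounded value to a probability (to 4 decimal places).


Step 1: Calculate posterior odds
Posterior odds = Prior odds × LR
               = 3.40 × 3.30
               = 11.22

Step 2: Convert to probability
P(M|E) = Posterior odds / (1 + Posterior odds)
       = 11.22 / (1 + 11.22)
       = 11.22 / 12.22
       = 0.9182

The evidence increased P(M) from 0.7727 to 0.9182.


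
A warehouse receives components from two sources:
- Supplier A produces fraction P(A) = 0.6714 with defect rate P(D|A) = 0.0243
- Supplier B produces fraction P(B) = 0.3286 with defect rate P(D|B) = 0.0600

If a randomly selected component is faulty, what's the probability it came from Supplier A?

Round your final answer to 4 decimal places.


Let A = from Supplier A, D = faulty

Given:
- P(A) = 0.6714, P(B) = 0.3286
- P(D|A) = 0.0243, P(D|B) = 0.0600

Step 1: Find P(D)
P(D) = P(D|A)P(A) + P(D|B)P(B)
     = 0.0243 × 0.6714 + 0.0600 × 0.3286
     = 0.01631502 + 0.01971600
     = 0.03603102

Step 2: Apply Bayes' theorem
P(A|D) = P(D|A)P(A) / P(D)
       = 0.01631502 / 0.03603102
       = 0.4528


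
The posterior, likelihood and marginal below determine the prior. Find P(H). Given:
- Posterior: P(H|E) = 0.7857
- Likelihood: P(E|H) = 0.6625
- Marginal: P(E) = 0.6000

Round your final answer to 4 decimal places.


From Bayes' theorem: P(H|E) = P(E|H) × P(H) / P(E)

Rearranging for P(H):
P(H) = P(H|E) × P(E) / P(E|H)
     = 0.7857 × 0.6000 / 0.6625
     = 0.47142000 / 0.6625
     = 0.7116


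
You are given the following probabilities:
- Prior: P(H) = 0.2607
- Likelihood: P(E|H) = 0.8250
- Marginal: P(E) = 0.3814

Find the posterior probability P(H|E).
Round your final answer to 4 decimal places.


Using Bayes' theorem:

P(H|E) = P(E|H) × P(H) / P(E)
       = 0.8250 × 0.2607 / 0.3814
       = 0.21507750 / 0.3814
       = 0.5639

The evidence strengthens our belief in H.
Prior: 0.2607 → Posterior: 0.5639


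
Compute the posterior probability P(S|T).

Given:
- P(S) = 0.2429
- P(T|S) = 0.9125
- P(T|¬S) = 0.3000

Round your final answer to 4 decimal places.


Bayes' theorem: P(S|T) = P(T|S) × P(S) / P(T)

Step 1: Calculate P(T) using law of total probability
P(T) = P(T|S)P(S) + P(T|¬S)P(¬S)
     = 0.9125 × 0.2429 + 0.3000 × 0.7571
     = 0.22164625 + 0.22713000
     = 0.44877625

Step 2: Apply Bayes' theorem
P(S|T) = P(T|S) × P(S) / P(T)
       = 0.22164625 / 0.44877625
       = 0.4939


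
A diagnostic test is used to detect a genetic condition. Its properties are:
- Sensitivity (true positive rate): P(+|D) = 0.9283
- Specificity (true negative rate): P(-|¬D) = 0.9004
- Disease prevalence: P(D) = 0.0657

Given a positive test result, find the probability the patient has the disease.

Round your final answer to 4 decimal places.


Let D = has disease, + = positive test

Given:
- P(D) = 0.0657 (prevalence)
- P(+|D) = 0.9283 (sensitivity)
- P(-|¬D) = 0.9004 (specificity)
- P(+|¬D) = 0.0996 (false positive rate = 1 - specificity)

Step 1: Find P(+)
P(+) = P(+|D)P(D) + P(+|¬D)P(¬D)
     = 0.9283 × 0.0657 + 0.0996 × 0.9343
     = 0.06098931 + 0.09305628
     = 0.15404559

Step 2: Apply Bayes' theorem for P(D|+)
P(D|+) = P(+|D)P(D) / P(+)
       = 0.06098931 / 0.15404559
       = 0.3959


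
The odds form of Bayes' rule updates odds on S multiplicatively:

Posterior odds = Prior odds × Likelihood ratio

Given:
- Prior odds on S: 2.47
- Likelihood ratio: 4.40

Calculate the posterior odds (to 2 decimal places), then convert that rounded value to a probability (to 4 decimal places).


Step 1: Calculate posterior odds
Posterior odds = Prior odds × LR
               = 2.47 × 4.40
               = 10.87

Step 2: Convert to probability
P(S|E) = Posterior odds / (1 + Posterior odds)
       = 10.87 / (1 + 10.87)
       = 10.87 / 11.87
       = 0.9158

The evidence increased P(S) from 0.7118 to 0.9158.


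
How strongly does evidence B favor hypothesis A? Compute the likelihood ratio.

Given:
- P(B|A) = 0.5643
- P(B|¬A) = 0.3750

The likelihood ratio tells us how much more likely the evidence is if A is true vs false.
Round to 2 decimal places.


Likelihood Ratio (LR) = P(B|A) / P(B|¬A)

LR = 0.5643 / 0.3750
   = 1.50

The evidence is 1.50 times more likely if A is true than if A is false.
Since LR > 1, the evidence supports A over ¬A.


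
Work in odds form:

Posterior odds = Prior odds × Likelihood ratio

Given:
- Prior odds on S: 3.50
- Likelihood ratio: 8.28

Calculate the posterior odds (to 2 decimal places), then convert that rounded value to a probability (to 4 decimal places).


Step 1: Calculate posterior odds
Posterior odds = Prior odds × LR
               = 3.50 × 8.28
               = 28.98

Step 2: Convert to probability
P(S|E) = Posterior odds / (1 + Posterior odds)
       = 28.98 / (1 + 28.98)
       = 28.98 / 29.98
       = 0.9666

The evidence increased P(S) from 0.7778 to 0.9666.


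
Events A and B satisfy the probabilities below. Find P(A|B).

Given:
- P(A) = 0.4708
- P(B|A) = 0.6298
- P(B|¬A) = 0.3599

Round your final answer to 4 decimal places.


Bayes' theorem: P(A|B) = P(B|A) × P(A) / P(B)

Step 1: Calculate P(B) using law of total probability
P(B) = P(B|A)P(A) + P(B|¬A)P(¬A)
     = 0.6298 × 0.4708 + 0.3599 × 0.5292
     = 0.29650984 + 0.19045908
     = 0.48696892

Step 2: Apply Bayes' theorem
P(A|B) = P(B|A) × P(A) / P(B)
       = 0.29650984 / 0.48696892
       = 0.6089


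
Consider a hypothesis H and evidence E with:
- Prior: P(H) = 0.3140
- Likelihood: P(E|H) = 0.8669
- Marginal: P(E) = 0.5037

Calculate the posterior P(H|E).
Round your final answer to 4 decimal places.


Using Bayes' theorem:

P(H|E) = P(E|H) × P(H) / P(E)
       = 0.8669 × 0.3140 / 0.5037
       = 0.27220660 / 0.5037
       = 0.5404

The evidence strengthens our belief in H.
Prior: 0.3140 → Posterior: 0.5404


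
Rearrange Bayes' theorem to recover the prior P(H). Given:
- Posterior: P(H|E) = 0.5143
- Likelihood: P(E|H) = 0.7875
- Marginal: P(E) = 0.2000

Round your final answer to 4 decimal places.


From Bayes' theorem: P(H|E) = P(E|H) × P(H) / P(E)

Rearranging for P(H):
P(H) = P(H|E) × P(E) / P(E|H)
     = 0.5143 × 0.2000 / 0.7875
     = 0.10286000 / 0.7875
     = 0.1306


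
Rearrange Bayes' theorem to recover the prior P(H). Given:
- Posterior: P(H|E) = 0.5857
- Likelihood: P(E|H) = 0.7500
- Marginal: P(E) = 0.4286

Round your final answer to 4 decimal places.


From Bayes' theorem: P(H|E) = P(E|H) × P(H) / P(E)

Rearranging for P(H):
P(H) = P(H|E) × P(E) / P(E|H)
     = 0.5857 × 0.4286 / 0.7500
     = 0.25103102 / 0.7500
     = 0.3347


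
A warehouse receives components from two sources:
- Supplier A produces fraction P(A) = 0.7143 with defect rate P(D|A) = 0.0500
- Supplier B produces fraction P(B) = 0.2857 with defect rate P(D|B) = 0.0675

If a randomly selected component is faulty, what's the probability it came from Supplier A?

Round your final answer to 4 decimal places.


Let A = from Supplier A, D = faulty

Given:
- P(A) = 0.7143, P(B) = 0.2857
- P(D|A) = 0.0500, P(D|B) = 0.0675

Step 1: Find P(D)
P(D) = P(D|A)P(A) + P(D|B)P(B)
     = 0.0500 × 0.7143 + 0.0675 × 0.2857
     = 0.03571500 + 0.01928475
     = 0.05499975

Step 2: Apply Bayes' theorem
P(A|D) = P(D|A)P(A) / P(D)
       = 0.03571500 / 0.05499975
       = 0.6494
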